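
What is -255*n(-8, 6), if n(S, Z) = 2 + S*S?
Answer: -16830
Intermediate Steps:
n(S, Z) = 2 + S²
-255*n(-8, 6) = -255*(2 + (-8)²) = -255*(2 + 64) = -255*66 = -16830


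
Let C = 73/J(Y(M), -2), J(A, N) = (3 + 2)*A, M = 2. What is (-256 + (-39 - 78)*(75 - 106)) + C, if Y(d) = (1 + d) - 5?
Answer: 33637/10 ≈ 3363.7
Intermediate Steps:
Y(d) = -4 + d
J(A, N) = 5*A
C = -73/10 (C = 73/((5*(-4 + 2))) = 73/((5*(-2))) = 73/(-10) = 73*(-1/10) = -73/10 ≈ -7.3000)
(-256 + (-39 - 78)*(75 - 106)) + C = (-256 + (-39 - 78)*(75 - 106)) - 73/10 = (-256 - 117*(-31)) - 73/10 = (-256 + 3627) - 73/10 = 3371 - 73/10 = 33637/10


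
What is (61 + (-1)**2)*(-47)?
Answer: -2914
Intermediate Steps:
(61 + (-1)**2)*(-47) = (61 + 1)*(-47) = 62*(-47) = -2914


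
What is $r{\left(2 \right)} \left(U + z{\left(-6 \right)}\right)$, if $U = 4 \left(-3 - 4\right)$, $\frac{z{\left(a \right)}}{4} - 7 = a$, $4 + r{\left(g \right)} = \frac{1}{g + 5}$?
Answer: $\frac{648}{7} \approx 92.571$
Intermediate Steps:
$r{\left(g \right)} = -4 + \frac{1}{5 + g}$ ($r{\left(g \right)} = -4 + \frac{1}{g + 5} = -4 + \frac{1}{5 + g}$)
$z{\left(a \right)} = 28 + 4 a$
$U = -28$ ($U = 4 \left(-7\right) = -28$)
$r{\left(2 \right)} \left(U + z{\left(-6 \right)}\right) = \frac{-19 - 8}{5 + 2} \left(-28 + \left(28 + 4 \left(-6\right)\right)\right) = \frac{-19 - 8}{7} \left(-28 + \left(28 - 24\right)\right) = \frac{1}{7} \left(-27\right) \left(-28 + 4\right) = \left(- \frac{27}{7}\right) \left(-24\right) = \frac{648}{7}$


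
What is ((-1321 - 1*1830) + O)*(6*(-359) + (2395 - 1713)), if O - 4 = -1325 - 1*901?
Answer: 7909056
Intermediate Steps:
O = -2222 (O = 4 + (-1325 - 1*901) = 4 + (-1325 - 901) = 4 - 2226 = -2222)
((-1321 - 1*1830) + O)*(6*(-359) + (2395 - 1713)) = ((-1321 - 1*1830) - 2222)*(6*(-359) + (2395 - 1713)) = ((-1321 - 1830) - 2222)*(-2154 + 682) = (-3151 - 2222)*(-1472) = -5373*(-1472) = 7909056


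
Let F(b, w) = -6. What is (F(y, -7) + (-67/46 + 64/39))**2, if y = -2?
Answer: 108847489/3218436 ≈ 33.820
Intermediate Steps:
(F(y, -7) + (-67/46 + 64/39))**2 = (-6 + (-67/46 + 64/39))**2 = (-6 + 331/1794)**2 = (-10433/1794)**2 = 108847489/3218436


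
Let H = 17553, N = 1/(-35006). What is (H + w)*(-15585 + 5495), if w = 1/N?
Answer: 176100770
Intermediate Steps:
N = -1/35006 ≈ -2.8567e-5
w = -35006 (w = 1/(-1/35006) = -35006)
(H + w)*(-15585 + 5495) = (17553 - 35006)*(-15585 + 5495) = -17453*(-10090) = 176100770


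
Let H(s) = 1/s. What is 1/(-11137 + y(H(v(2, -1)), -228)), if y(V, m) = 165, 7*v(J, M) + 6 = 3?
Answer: -1/10972 ≈ -9.1141e-5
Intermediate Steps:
v(J, M) = -3/7 (v(J, M) = -6/7 + (⅐)*3 = -6/7 + 3/7 = -3/7)
1/(-11137 + y(H(v(2, -1)), -228)) = 1/(-11137 + 165) = 1/(-10972) = -1/10972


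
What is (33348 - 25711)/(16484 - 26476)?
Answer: -7637/9992 ≈ -0.76431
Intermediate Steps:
(33348 - 25711)/(16484 - 26476) = 7637/(-9992) = 7637*(-1/9992) = -7637/9992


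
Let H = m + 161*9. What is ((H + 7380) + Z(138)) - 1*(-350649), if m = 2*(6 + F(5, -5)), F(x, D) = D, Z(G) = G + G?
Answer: 359756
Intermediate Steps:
Z(G) = 2*G
m = 2 (m = 2*(6 - 5) = 2*1 = 2)
H = 1451 (H = 2 + 161*9 = 2 + 1449 = 1451)
((H + 7380) + Z(138)) - 1*(-350649) = ((1451 + 7380) + 2*138) - 1*(-350649) = (8831 + 276) + 350649 = 9107 + 350649 = 359756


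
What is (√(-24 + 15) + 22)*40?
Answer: 880 + 120*I ≈ 880.0 + 120.0*I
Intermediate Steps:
(√(-24 + 15) + 22)*40 = (√(-9) + 22)*40 = (3*I + 22)*40 = (22 + 3*I)*40 = 880 + 120*I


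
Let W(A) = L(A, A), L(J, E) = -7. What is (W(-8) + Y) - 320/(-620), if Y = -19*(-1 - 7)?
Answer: 4511/31 ≈ 145.52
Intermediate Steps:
W(A) = -7
Y = 152 (Y = -19*(-8) = 152)
(W(-8) + Y) - 320/(-620) = (-7 + 152) - 320/(-620) = 145 - 320*(-1/620) = 145 + 16/31 = 4511/31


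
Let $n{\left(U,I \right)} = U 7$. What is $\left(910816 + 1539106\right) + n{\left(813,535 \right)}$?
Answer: $2455613$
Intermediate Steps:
$n{\left(U,I \right)} = 7 U$
$\left(910816 + 1539106\right) + n{\left(813,535 \right)} = \left(910816 + 1539106\right) + 7 \cdot 813 = 2449922 + 5691 = 2455613$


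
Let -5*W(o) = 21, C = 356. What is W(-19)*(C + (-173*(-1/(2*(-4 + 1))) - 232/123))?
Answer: -560133/410 ≈ -1366.2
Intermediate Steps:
W(o) = -21/5 (W(o) = -⅕*21 = -21/5)
W(-19)*(C + (-173*(-1/(2*(-4 + 1))) - 232/123)) = -21*(356 + (-173*(-1/(2*(-4 + 1))) - 232/123))/5 = -21*(356 + (-173/((-2*(-3))) - 232*1/123))/5 = -21*(356 + (-173/6 - 232/123))/5 = -21*(356 - 2519/82)/5 = -21/5*26673/82 = -560133/410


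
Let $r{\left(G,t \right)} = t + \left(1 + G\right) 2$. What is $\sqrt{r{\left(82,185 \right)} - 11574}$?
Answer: $3 i \sqrt{1247} \approx 105.94 i$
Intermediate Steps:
$r{\left(G,t \right)} = 2 + t + 2 G$ ($r{\left(G,t \right)} = t + \left(2 + 2 G\right) = 2 + t + 2 G$)
$\sqrt{r{\left(82,185 \right)} - 11574} = \sqrt{\left(2 + 185 + 2 \cdot 82\right) - 11574} = \sqrt{\left(2 + 185 + 164\right) - 11574} = \sqrt{351 - 11574} = \sqrt{-11223} = 3 i \sqrt{1247}$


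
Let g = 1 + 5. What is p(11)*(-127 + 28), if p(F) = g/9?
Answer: -66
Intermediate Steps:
g = 6
p(F) = 2/3 (p(F) = 6/9 = 6*(1/9) = 2/3)
p(11)*(-127 + 28) = 2*(-127 + 28)/3 = (2/3)*(-99) = -66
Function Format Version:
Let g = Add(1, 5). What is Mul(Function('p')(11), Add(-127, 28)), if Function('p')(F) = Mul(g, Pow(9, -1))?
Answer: -66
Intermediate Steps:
g = 6
Function('p')(F) = Rational(2, 3) (Function('p')(F) = Mul(6, Pow(9, -1)) = Mul(6, Rational(1, 9)) = Rational(2, 3))
Mul(Function('p')(11), Add(-127, 28)) = Mul(Rational(2, 3), Add(-127, 28)) = Mul(Rational(2, 3), -99) = -66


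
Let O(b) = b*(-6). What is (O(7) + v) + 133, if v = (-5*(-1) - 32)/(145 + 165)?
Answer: 28183/310 ≈ 90.913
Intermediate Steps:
O(b) = -6*b
v = -27/310 (v = (5 - 32)/310 = -27*1/310 = -27/310 ≈ -0.087097)
(O(7) + v) + 133 = (-6*7 - 27/310) + 133 = (-42 - 27/310) + 133 = -13047/310 + 133 = 28183/310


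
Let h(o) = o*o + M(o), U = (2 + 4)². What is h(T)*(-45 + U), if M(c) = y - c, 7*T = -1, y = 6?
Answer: -2718/49 ≈ -55.469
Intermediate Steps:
T = -⅐ (T = (⅐)*(-1) = -⅐ ≈ -0.14286)
M(c) = 6 - c
U = 36 (U = 6² = 36)
h(o) = 6 + o² - o (h(o) = o*o + (6 - o) = o² + (6 - o) = 6 + o² - o)
h(T)*(-45 + U) = (6 + (-⅐)² - 1*(-⅐))*(-45 + 36) = (6 + 1/49 + ⅐)*(-9) = (302/49)*(-9) = -2718/49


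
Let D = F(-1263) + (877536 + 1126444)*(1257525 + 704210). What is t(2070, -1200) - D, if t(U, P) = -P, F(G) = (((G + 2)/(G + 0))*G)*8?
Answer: -3931277694012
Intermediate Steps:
F(G) = 16 + 8*G (F(G) = (((2 + G)/G)*G)*8 = (2 + G)*8 = 16 + 8*G)
D = 3931277695212 (D = (16 + 8*(-1263)) + (877536 + 1126444)*(1257525 + 704210) = (16 - 10104) + 2003980*1961735 = -10088 + 3931277705300 = 3931277695212)
t(2070, -1200) - D = -1*(-1200) - 1*3931277695212 = 1200 - 3931277695212 = -3931277694012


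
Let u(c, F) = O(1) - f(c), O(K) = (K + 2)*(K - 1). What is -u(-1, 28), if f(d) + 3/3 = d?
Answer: -2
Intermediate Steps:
O(K) = (-1 + K)*(2 + K) (O(K) = (2 + K)*(-1 + K) = (-1 + K)*(2 + K))
f(d) = -1 + d
u(c, F) = 1 - c (u(c, F) = (-2 + 1 + 1²) - (-1 + c) = (-2 + 1 + 1) + (1 - c) = 0 + (1 - c) = 1 - c)
-u(-1, 28) = -(1 - 1*(-1)) = -(1 + 1) = -1*2 = -2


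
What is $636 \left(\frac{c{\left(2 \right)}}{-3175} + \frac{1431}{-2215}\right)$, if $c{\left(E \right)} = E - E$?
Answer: $- \frac{910116}{2215} \approx -410.89$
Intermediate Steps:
$c{\left(E \right)} = 0$
$636 \left(\frac{c{\left(2 \right)}}{-3175} + \frac{1431}{-2215}\right) = 636 \left(\frac{0}{-3175} + \frac{1431}{-2215}\right) = 636 \left(0 \left(- \frac{1}{3175}\right) + 1431 \left(- \frac{1}{2215}\right)\right) = 636 \left(0 - \frac{1431}{2215}\right) = 636 \left(- \frac{1431}{2215}\right) = - \frac{910116}{2215}$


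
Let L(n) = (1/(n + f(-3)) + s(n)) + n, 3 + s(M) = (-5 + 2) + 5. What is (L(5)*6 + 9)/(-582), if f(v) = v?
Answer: -6/97 ≈ -0.061856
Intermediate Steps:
s(M) = -1 (s(M) = -3 + ((-5 + 2) + 5) = -3 + (-3 + 5) = -3 + 2 = -1)
L(n) = -1 + n + 1/(-3 + n) (L(n) = (1/(n - 3) - 1) + n = (1/(-3 + n) - 1) + n = (-1 + 1/(-3 + n)) + n = -1 + n + 1/(-3 + n))
(L(5)*6 + 9)/(-582) = (((4 + 5² - 4*5)/(-3 + 5))*6 + 9)/(-582) = (((4 + 25 - 20)/2)*6 + 9)*(-1/582) = (((½)*9)*6 + 9)*(-1/582) = ((9/2)*6 + 9)*(-1/582) = (27 + 9)*(-1/582) = 36*(-1/582) = -6/97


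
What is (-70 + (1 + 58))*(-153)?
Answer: 1683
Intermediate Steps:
(-70 + (1 + 58))*(-153) = (-70 + 59)*(-153) = -11*(-153) = 1683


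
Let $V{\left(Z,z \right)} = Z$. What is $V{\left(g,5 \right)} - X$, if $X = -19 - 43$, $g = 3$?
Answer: $65$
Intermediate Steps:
$X = -62$
$V{\left(g,5 \right)} - X = 3 - -62 = 3 + 62 = 65$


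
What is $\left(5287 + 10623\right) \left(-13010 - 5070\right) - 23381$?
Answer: $-287676181$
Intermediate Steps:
$\left(5287 + 10623\right) \left(-13010 - 5070\right) - 23381 = 15910 \left(-18080\right) - 23381 = -287652800 - 23381 = -287676181$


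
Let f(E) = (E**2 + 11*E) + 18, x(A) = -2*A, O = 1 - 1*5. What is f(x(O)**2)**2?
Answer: 23213124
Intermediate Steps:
O = -4 (O = 1 - 5 = -4)
f(E) = 18 + E**2 + 11*E
f(x(O)**2)**2 = (18 + ((-2*(-4))**2)**2 + 11*(-2*(-4))**2)**2 = (18 + (8**2)**2 + 11*8**2)**2 = (18 + 64**2 + 11*64)**2 = (18 + 4096 + 704)**2 = 4818**2 = 23213124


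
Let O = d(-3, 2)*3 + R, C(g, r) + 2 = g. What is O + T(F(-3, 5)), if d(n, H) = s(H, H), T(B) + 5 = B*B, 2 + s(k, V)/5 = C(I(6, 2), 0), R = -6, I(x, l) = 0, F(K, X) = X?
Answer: -46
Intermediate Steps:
C(g, r) = -2 + g
s(k, V) = -20 (s(k, V) = -10 + 5*(-2 + 0) = -10 + 5*(-2) = -10 - 10 = -20)
T(B) = -5 + B² (T(B) = -5 + B*B = -5 + B²)
d(n, H) = -20
O = -66 (O = -20*3 - 6 = -60 - 6 = -66)
O + T(F(-3, 5)) = -66 + (-5 + 5²) = -66 + (-5 + 25) = -66 + 20 = -46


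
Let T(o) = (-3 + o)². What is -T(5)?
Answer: -4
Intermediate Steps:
-T(5) = -(-3 + 5)² = -1*2² = -1*4 = -4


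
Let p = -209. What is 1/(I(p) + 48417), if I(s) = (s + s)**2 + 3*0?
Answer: 1/223141 ≈ 4.4815e-6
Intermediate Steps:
I(s) = 4*s**2 (I(s) = (2*s)**2 + 0 = 4*s**2 + 0 = 4*s**2)
1/(I(p) + 48417) = 1/(4*(-209)**2 + 48417) = 1/(4*43681 + 48417) = 1/(174724 + 48417) = 1/223141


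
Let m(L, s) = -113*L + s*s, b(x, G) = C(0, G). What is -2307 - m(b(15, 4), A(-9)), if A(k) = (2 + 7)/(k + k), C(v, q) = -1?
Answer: -9681/4 ≈ -2420.3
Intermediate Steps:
b(x, G) = -1
A(k) = 9/(2*k) (A(k) = 9/((2*k)) = 9*(1/(2*k)) = 9/(2*k))
m(L, s) = s**2 - 113*L (m(L, s) = -113*L + s**2 = s**2 - 113*L)
-2307 - m(b(15, 4), A(-9)) = -2307 - (((9/2)/(-9))**2 - 113*(-1)) = -2307 - (((9/2)*(-1/9))**2 + 113) = -2307 - ((-1/2)**2 + 113) = -2307 - (1/4 + 113) = -2307 - 1*453/4 = -2307 - 453/4 = -9681/4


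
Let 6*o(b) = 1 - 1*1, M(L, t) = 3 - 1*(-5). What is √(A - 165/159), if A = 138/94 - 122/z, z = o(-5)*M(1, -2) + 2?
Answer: I*√375839589/2491 ≈ 7.7827*I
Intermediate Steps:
M(L, t) = 8 (M(L, t) = 3 + 5 = 8)
o(b) = 0 (o(b) = (1 - 1*1)/6 = (1 - 1)/6 = (⅙)*0 = 0)
z = 2 (z = 0*8 + 2 = 0 + 2 = 2)
A = -2798/47 (A = 138/94 - 122/2 = 138*(1/94) - 122*½ = 69/47 - 61 = -2798/47 ≈ -59.532)
√(A - 165/159) = √(-2798/47 - 165/159) = √(-2798/47 - 165*1/159) = √(-2798/47 - 55/53) = √(-150879/2491) = I*√375839589/2491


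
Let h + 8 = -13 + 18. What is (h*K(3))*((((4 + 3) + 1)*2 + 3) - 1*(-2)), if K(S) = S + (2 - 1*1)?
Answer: -252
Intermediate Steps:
K(S) = 1 + S (K(S) = S + (2 - 1) = S + 1 = 1 + S)
h = -3 (h = -8 + (-13 + 18) = -8 + 5 = -3)
(h*K(3))*((((4 + 3) + 1)*2 + 3) - 1*(-2)) = (-3*(1 + 3))*((((4 + 3) + 1)*2 + 3) - 1*(-2)) = (-3*4)*(((7 + 1)*2 + 3) + 2) = -12*((8*2 + 3) + 2) = -12*((16 + 3) + 2) = -12*(19 + 2) = -12*21 = -252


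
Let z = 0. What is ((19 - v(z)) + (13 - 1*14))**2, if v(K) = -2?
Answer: 400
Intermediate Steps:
((19 - v(z)) + (13 - 1*14))**2 = ((19 - 1*(-2)) + (13 - 1*14))**2 = ((19 + 2) + (13 - 14))**2 = (21 - 1)**2 = 20**2 = 400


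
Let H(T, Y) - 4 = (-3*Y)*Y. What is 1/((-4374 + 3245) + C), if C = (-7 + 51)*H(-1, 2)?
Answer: -1/1481 ≈ -0.00067522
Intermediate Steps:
H(T, Y) = 4 - 3*Y**2 (H(T, Y) = 4 + (-3*Y)*Y = 4 - 3*Y**2)
C = -352 (C = (-7 + 51)*(4 - 3*2**2) = 44*(4 - 3*4) = 44*(4 - 12) = 44*(-8) = -352)
1/((-4374 + 3245) + C) = 1/((-4374 + 3245) - 352) = 1/(-1129 - 352) = 1/(-1481) = -1/1481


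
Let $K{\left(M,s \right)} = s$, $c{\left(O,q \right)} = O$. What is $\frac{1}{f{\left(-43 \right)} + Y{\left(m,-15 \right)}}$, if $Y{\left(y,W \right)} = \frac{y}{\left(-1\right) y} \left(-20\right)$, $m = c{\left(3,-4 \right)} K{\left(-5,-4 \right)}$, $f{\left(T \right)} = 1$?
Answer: $\frac{1}{21} \approx 0.047619$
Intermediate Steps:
$m = -12$ ($m = 3 \left(-4\right) = -12$)
$Y{\left(y,W \right)} = 20$ ($Y{\left(y,W \right)} = y \left(- \frac{1}{y}\right) \left(-20\right) = \left(-1\right) \left(-20\right) = 20$)
$\frac{1}{f{\left(-43 \right)} + Y{\left(m,-15 \right)}} = \frac{1}{1 + 20} = \frac{1}{21}$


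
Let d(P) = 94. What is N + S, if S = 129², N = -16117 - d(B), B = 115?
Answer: 430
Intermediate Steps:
N = -16211 (N = -16117 - 1*94 = -16117 - 94 = -16211)
S = 16641
N + S = -16211 + 16641 = 430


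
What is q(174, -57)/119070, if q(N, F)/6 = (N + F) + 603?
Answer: 16/441 ≈ 0.036281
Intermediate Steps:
q(N, F) = 3618 + 6*F + 6*N (q(N, F) = 6*((N + F) + 603) = 6*((F + N) + 603) = 6*(603 + F + N) = 3618 + 6*F + 6*N)
q(174, -57)/119070 = (3618 + 6*(-57) + 6*174)/119070 = (3618 - 342 + 1044)*(1/119070) = 4320*(1/119070) = 16/441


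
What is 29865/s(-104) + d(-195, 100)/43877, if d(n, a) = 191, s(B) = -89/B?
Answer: 1531238471/43877 ≈ 34898.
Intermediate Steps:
29865/s(-104) + d(-195, 100)/43877 = 29865/((-89/(-104))) + 191/43877 = 29865/((-89*(-1/104))) + 191*(1/43877) = 29865/(89/104) + 191/43877 = 29865*(104/89) + 191/43877 = 3105960/89 + 191/43877 = 1531238471/43877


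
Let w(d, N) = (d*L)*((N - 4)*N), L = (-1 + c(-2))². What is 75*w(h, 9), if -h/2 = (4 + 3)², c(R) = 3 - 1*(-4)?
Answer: -11907000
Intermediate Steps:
c(R) = 7 (c(R) = 3 + 4 = 7)
L = 36 (L = (-1 + 7)² = 6² = 36)
h = -98 (h = -2*(4 + 3)² = -2*7² = -2*49 = -98)
w(d, N) = 36*N*d*(-4 + N) (w(d, N) = (d*36)*((N - 4)*N) = (36*d)*((-4 + N)*N) = (36*d)*(N*(-4 + N)) = 36*N*d*(-4 + N))
75*w(h, 9) = 75*(36*9*(-98)*(-4 + 9)) = 75*(36*9*(-98)*5) = 75*(-158760) = -11907000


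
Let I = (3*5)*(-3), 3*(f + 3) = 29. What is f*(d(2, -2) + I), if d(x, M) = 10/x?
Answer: -800/3 ≈ -266.67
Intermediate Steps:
f = 20/3 (f = -3 + (1/3)*29 = -3 + 29/3 = 20/3 ≈ 6.6667)
I = -45 (I = 15*(-3) = -45)
f*(d(2, -2) + I) = 20*(10/2 - 45)/3 = 20*(10*(1/2) - 45)/3 = 20*(5 - 45)/3 = (20/3)*(-40) = -800/3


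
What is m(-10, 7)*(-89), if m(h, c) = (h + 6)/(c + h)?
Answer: -356/3 ≈ -118.67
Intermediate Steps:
m(h, c) = (6 + h)/(c + h)
m(-10, 7)*(-89) = ((6 - 10)/(7 - 10))*(-89) = (-4/(-3))*(-89) = -1/3*(-4)*(-89) = (4/3)*(-89) = -356/3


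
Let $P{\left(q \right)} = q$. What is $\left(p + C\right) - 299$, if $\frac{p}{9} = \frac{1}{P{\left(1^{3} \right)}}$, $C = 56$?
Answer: $-234$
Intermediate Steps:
$p = 9$ ($p = \frac{9}{1^{3}} = \frac{9}{1} = 9 \cdot 1 = 9$)
$\left(p + C\right) - 299 = \left(9 + 56\right) - 299 = 65 - 299 = -234$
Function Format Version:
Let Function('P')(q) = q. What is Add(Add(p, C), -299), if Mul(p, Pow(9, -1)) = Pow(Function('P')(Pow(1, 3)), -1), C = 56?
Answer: -234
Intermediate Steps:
p = 9 (p = Mul(9, Pow(Pow(1, 3), -1)) = Mul(9, Pow(1, -1)) = Mul(9, 1) = 9)
Add(Add(p, C), -299) = Add(Add(9, 56), -299) = Add(65, -299) = -234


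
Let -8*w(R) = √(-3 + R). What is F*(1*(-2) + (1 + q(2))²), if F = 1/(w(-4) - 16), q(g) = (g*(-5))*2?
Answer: -367616/16391 + 2872*I*√7/16391 ≈ -22.428 + 0.46358*I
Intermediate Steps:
q(g) = -10*g (q(g) = -5*g*2 = -10*g)
w(R) = -√(-3 + R)/8
F = 1/(-16 - I*√7/8) (F = 1/(-√(-3 - 4)/8 - 16) = 1/(-I*√7/8 - 16) = 1/(-16 - I*√7/8) ≈ -0.062473 + 0.0012913*I)
F*(1*(-2) + (1 + q(2))²) = (-1024/16391 + 8*I*√7/16391)*(1*(-2) + (1 - 10*2)²) = (-1024/16391 + 8*I*√7/16391)*(-2 + (1 - 20)²) = (-1024/16391 + 8*I*√7/16391)*(-2 + (-19)²) = (-1024/16391 + 8*I*√7/16391)*(-2 + 361) = (-1024/16391 + 8*I*√7/16391)*359 = -367616/16391 + 2872*I*√7/16391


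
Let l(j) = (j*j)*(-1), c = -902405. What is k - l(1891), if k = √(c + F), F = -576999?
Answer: 3575881 + 2*I*√369851 ≈ 3.5759e+6 + 1216.3*I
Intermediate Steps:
l(j) = -j² (l(j) = j²*(-1) = -j²)
k = 2*I*√369851 (k = √(-902405 - 576999) = √(-1479404) = 2*I*√369851 ≈ 1216.3*I)
k - l(1891) = 2*I*√369851 - (-1)*1891² = 2*I*√369851 - (-1)*3575881 = 2*I*√369851 - 1*(-3575881) = 2*I*√369851 + 3575881 = 3575881 + 2*I*√369851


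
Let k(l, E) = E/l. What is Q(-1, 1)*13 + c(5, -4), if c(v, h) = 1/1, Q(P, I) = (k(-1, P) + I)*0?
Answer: 1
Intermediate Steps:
Q(P, I) = 0 (Q(P, I) = (P/(-1) + I)*0 = (P*(-1) + I)*0 = (-P + I)*0 = (I - P)*0 = 0)
c(v, h) = 1
Q(-1, 1)*13 + c(5, -4) = 0*13 + 1 = 0 + 1 = 1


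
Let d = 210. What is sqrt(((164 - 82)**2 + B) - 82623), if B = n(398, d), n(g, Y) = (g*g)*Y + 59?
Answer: 10*sqrt(331890) ≈ 5761.0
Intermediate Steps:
n(g, Y) = 59 + Y*g**2 (n(g, Y) = g**2*Y + 59 = Y*g**2 + 59 = 59 + Y*g**2)
B = 33264899 (B = 59 + 210*398**2 = 59 + 210*158404 = 59 + 33264840 = 33264899)
sqrt(((164 - 82)**2 + B) - 82623) = sqrt(((164 - 82)**2 + 33264899) - 82623) = sqrt((82**2 + 33264899) - 82623) = sqrt((6724 + 33264899) - 82623) = sqrt(33271623 - 82623) = sqrt(33189000) = 10*sqrt(331890)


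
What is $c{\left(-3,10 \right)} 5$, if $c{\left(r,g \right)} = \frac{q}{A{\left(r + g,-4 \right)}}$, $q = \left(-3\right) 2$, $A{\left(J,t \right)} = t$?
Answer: $\frac{15}{2} \approx 7.5$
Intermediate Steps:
$q = -6$
$c{\left(r,g \right)} = \frac{3}{2}$ ($c{\left(r,g \right)} = - \frac{6}{-4} = \left(-6\right) \left(- \frac{1}{4}\right) = \frac{3}{2}$)
$c{\left(-3,10 \right)} 5 = \frac{3}{2} \cdot 5 = \frac{15}{2}$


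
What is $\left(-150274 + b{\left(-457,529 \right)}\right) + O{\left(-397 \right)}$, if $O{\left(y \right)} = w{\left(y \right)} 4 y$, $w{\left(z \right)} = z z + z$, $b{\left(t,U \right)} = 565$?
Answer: $-249802365$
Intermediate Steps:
$w{\left(z \right)} = z + z^{2}$ ($w{\left(z \right)} = z^{2} + z = z + z^{2}$)
$O{\left(y \right)} = 4 y^{2} \left(1 + y\right)$ ($O{\left(y \right)} = y \left(1 + y\right) 4 y = 4 y \left(1 + y\right) y = 4 y^{2} \left(1 + y\right)$)
$\left(-150274 + b{\left(-457,529 \right)}\right) + O{\left(-397 \right)} = \left(-150274 + 565\right) + 4 \left(-397\right)^{2} \left(1 - 397\right) = -149709 + 4 \cdot 157609 \left(-396\right) = -149709 - 249652656 = -249802365$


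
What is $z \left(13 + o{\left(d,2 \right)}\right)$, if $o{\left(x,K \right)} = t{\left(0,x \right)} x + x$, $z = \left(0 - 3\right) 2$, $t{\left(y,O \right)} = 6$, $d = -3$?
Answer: $48$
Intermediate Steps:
$z = -6$ ($z = \left(-3\right) 2 = -6$)
$o{\left(x,K \right)} = 7 x$ ($o{\left(x,K \right)} = 6 x + x = 7 x$)
$z \left(13 + o{\left(d,2 \right)}\right) = - 6 \left(13 + 7 \left(-3\right)\right) = - 6 \left(13 - 21\right) = \left(-6\right) \left(-8\right) = 48$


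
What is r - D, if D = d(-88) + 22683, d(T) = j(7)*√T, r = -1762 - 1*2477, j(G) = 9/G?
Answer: -26922 - 18*I*√22/7 ≈ -26922.0 - 12.061*I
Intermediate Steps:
r = -4239 (r = -1762 - 2477 = -4239)
d(T) = 9*√T/7 (d(T) = (9/7)*√T = (9*(⅐))*√T = 9*√T/7)
D = 22683 + 18*I*√22/7 (D = 9*√(-88)/7 + 22683 = 9*(2*I*√22)/7 + 22683 = 18*I*√22/7 + 22683 = 22683 + 18*I*√22/7 ≈ 22683.0 + 12.061*I)
r - D = -4239 - (22683 + 18*I*√22/7) = -4239 + (-22683 - 18*I*√22/7) = -26922 - 18*I*√22/7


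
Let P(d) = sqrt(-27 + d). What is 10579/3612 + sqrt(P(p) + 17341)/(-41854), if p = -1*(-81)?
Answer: 10579/3612 - sqrt(17341 + 3*sqrt(6))/41854 ≈ 2.9257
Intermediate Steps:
p = 81
10579/3612 + sqrt(P(p) + 17341)/(-41854) = 10579/3612 + sqrt(sqrt(-27 + 81) + 17341)/(-41854) = 10579*(1/3612) + sqrt(sqrt(54) + 17341)*(-1/41854) = 10579/3612 + sqrt(3*sqrt(6) + 17341)*(-1/41854) = 10579/3612 + sqrt(17341 + 3*sqrt(6))*(-1/41854) = 10579/3612 - sqrt(17341 + 3*sqrt(6))/41854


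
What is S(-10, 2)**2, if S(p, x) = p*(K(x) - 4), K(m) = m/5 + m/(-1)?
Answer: 3136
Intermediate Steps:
K(m) = -4*m/5 (K(m) = m*(1/5) + m*(-1) = m/5 - m = -4*m/5)
S(p, x) = p*(-4 - 4*x/5) (S(p, x) = p*(-4*x/5 - 4) = p*(-4 - 4*x/5))
S(-10, 2)**2 = (-4/5*(-10)*(5 + 2))**2 = (-4/5*(-10)*7)**2 = 56**2 = 3136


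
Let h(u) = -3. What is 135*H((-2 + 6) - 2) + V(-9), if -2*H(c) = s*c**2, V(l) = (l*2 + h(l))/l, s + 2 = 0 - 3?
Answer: 4057/3 ≈ 1352.3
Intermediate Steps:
s = -5 (s = -2 + (0 - 3) = -2 - 3 = -5)
V(l) = (-3 + 2*l)/l (V(l) = (l*2 - 3)/l = (2*l - 3)/l = (-3 + 2*l)/l)
H(c) = 5*c**2/2 (H(c) = -(-5)*c**2/2 = 5*c**2/2)
135*H((-2 + 6) - 2) + V(-9) = 135*(5*((-2 + 6) - 2)**2/2) + (2 - 3/(-9)) = 135*(5*(4 - 2)**2/2) + (2 - 3*(-1/9)) = 135*((5/2)*2**2) + (2 + 1/3) = 135*((5/2)*4) + 7/3 = 135*10 + 7/3 = 1350 + 7/3 = 4057/3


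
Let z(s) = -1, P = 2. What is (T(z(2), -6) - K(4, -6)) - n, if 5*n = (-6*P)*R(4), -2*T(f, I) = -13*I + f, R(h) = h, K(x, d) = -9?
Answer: -199/10 ≈ -19.900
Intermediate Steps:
T(f, I) = -f/2 + 13*I/2 (T(f, I) = -(-13*I + f)/2 = -(f - 13*I)/2 = -f/2 + 13*I/2)
n = -48/5 (n = (-6*2*4)/5 = (-12*4)/5 = (1/5)*(-48) = -48/5 ≈ -9.6000)
(T(z(2), -6) - K(4, -6)) - n = ((-1/2*(-1) + (13/2)*(-6)) - 1*(-9)) - 1*(-48/5) = ((1/2 - 39) + 9) + 48/5 = (-77/2 + 9) + 48/5 = -59/2 + 48/5 = -199/10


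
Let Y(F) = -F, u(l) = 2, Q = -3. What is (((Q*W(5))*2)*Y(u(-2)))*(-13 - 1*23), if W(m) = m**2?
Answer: -10800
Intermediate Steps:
(((Q*W(5))*2)*Y(u(-2)))*(-13 - 1*23) = ((-3*5**2*2)*(-1*2))*(-13 - 1*23) = ((-3*25*2)*(-2))*(-13 - 23) = (-75*2*(-2))*(-36) = -150*(-2)*(-36) = 300*(-36) = -10800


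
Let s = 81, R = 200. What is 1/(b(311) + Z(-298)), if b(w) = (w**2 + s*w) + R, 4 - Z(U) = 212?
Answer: 1/121904 ≈ 8.2032e-6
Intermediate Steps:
Z(U) = -208 (Z(U) = 4 - 1*212 = 4 - 212 = -208)
b(w) = 200 + w**2 + 81*w (b(w) = (w**2 + 81*w) + 200 = 200 + w**2 + 81*w)
1/(b(311) + Z(-298)) = 1/((200 + 311**2 + 81*311) - 208) = 1/((200 + 96721 + 25191) - 208) = 1/(122112 - 208) = 1/121904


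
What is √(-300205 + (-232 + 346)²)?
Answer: I*√287209 ≈ 535.92*I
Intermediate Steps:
√(-300205 + (-232 + 346)²) = √(-300205 + 114²) = √(-300205 + 12996) = √(-287209) = I*√287209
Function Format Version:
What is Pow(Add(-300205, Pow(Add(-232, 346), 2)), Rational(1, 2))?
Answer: Mul(I, Pow(287209, Rational(1, 2))) ≈ Mul(535.92, I)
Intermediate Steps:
Pow(Add(-300205, Pow(Add(-232, 346), 2)), Rational(1, 2)) = Pow(Add(-300205, Pow(114, 2)), Rational(1, 2)) = Pow(Add(-300205, 12996), Rational(1, 2)) = Pow(-287209, Rational(1, 2)) = Mul(I, Pow(287209, Rational(1, 2)))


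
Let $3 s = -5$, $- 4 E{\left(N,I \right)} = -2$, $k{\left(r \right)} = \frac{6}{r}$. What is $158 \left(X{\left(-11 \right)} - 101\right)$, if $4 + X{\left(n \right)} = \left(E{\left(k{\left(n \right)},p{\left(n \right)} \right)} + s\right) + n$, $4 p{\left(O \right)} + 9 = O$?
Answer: $- \frac{55537}{3} \approx -18512.0$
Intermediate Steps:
$p{\left(O \right)} = - \frac{9}{4} + \frac{O}{4}$
$E{\left(N,I \right)} = \frac{1}{2}$ ($E{\left(N,I \right)} = \left(- \frac{1}{4}\right) \left(-2\right) = \frac{1}{2}$)
$s = - \frac{5}{3}$ ($s = \frac{1}{3} \left(-5\right) = - \frac{5}{3} \approx -1.6667$)
$X{\left(n \right)} = - \frac{31}{6} + n$ ($X{\left(n \right)} = -4 + \left(\left(\frac{1}{2} - \frac{5}{3}\right) + n\right) = -4 + \left(- \frac{7}{6} + n\right) = - \frac{31}{6} + n$)
$158 \left(X{\left(-11 \right)} - 101\right) = 158 \left(\left(- \frac{31}{6} - 11\right) - 101\right) = 158 \left(- \frac{97}{6} - 101\right) = 158 \left(- \frac{703}{6}\right) = - \frac{55537}{3}$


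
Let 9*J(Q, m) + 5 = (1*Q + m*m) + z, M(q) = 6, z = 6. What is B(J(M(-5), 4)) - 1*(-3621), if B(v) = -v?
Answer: 32566/9 ≈ 3618.4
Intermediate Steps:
J(Q, m) = 1/9 + Q/9 + m**2/9 (J(Q, m) = -5/9 + ((1*Q + m*m) + 6)/9 = -5/9 + ((Q + m**2) + 6)/9 = -5/9 + (6 + Q + m**2)/9 = -5/9 + (2/3 + Q/9 + m**2/9) = 1/9 + Q/9 + m**2/9)
B(J(M(-5), 4)) - 1*(-3621) = -(1/9 + (1/9)*6 + (1/9)*4**2) - 1*(-3621) = -(1/9 + 2/3 + (1/9)*16) + 3621 = -(1/9 + 2/3 + 16/9) + 3621 = -1*23/9 + 3621 = -23/9 + 3621 = 32566/9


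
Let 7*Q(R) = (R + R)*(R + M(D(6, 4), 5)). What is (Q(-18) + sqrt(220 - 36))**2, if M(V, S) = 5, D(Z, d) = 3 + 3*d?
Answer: 228040/49 + 1872*sqrt(46)/7 ≈ 6467.7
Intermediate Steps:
Q(R) = 2*R*(5 + R)/7 (Q(R) = ((R + R)*(R + 5))/7 = ((2*R)*(5 + R))/7 = (2*R*(5 + R))/7 = 2*R*(5 + R)/7)
(Q(-18) + sqrt(220 - 36))**2 = ((2/7)*(-18)*(5 - 18) + sqrt(220 - 36))**2 = ((2/7)*(-18)*(-13) + sqrt(184))**2 = (468/7 + 2*sqrt(46))**2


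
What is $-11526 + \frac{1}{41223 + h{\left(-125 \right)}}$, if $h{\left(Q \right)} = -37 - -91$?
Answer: $- \frac{475758701}{41277} \approx -11526.0$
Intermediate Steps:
$h{\left(Q \right)} = 54$ ($h{\left(Q \right)} = -37 + 91 = 54$)
$-11526 + \frac{1}{41223 + h{\left(-125 \right)}} = -11526 + \frac{1}{41223 + 54} = -11526 + \frac{1}{41277} = - \frac{475758701}{41277}$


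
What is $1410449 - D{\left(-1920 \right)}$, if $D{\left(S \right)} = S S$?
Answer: $-2275951$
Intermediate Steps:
$D{\left(S \right)} = S^{2}$
$1410449 - D{\left(-1920 \right)} = 1410449 - \left(-1920\right)^{2} = 1410449 - 3686400 = -2275951$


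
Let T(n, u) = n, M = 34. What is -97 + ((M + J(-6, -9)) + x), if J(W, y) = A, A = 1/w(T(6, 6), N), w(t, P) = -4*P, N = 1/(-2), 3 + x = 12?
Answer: -107/2 ≈ -53.500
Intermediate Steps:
x = 9 (x = -3 + 12 = 9)
N = -1/2 (N = 1*(-1/2) = -1/2 ≈ -0.50000)
A = 1/2 (A = 1/(-4*(-1/2)) = 1/2 ≈ 0.50000)
J(W, y) = 1/2
-97 + ((M + J(-6, -9)) + x) = -97 + ((34 + 1/2) + 9) = -97 + (69/2 + 9) = -97 + 87/2 = -107/2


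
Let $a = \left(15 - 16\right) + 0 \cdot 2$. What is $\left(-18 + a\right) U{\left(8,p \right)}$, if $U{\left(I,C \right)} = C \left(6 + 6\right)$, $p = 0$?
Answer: $0$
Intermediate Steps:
$a = -1$ ($a = -1 + 0 = -1$)
$U{\left(I,C \right)} = 12 C$ ($U{\left(I,C \right)} = C 12 = 12 C$)
$\left(-18 + a\right) U{\left(8,p \right)} = \left(-18 - 1\right) 12 \cdot 0 = \left(-19\right) 0 = 0$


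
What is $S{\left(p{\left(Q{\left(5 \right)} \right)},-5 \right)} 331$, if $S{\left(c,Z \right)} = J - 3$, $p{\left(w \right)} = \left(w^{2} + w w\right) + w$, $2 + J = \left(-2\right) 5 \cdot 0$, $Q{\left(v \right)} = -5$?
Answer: $-1655$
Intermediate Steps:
$J = -2$ ($J = -2 + \left(-2\right) 5 \cdot 0 = -2 - 0 = -2 + 0 = -2$)
$p{\left(w \right)} = w + 2 w^{2}$ ($p{\left(w \right)} = \left(w^{2} + w^{2}\right) + w = 2 w^{2} + w = w + 2 w^{2}$)
$S{\left(c,Z \right)} = -5$ ($S{\left(c,Z \right)} = -2 - 3 = -5$)
$S{\left(p{\left(Q{\left(5 \right)} \right)},-5 \right)} 331 = \left(-5\right) 331 = -1655$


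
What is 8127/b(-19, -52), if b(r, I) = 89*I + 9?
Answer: -8127/4619 ≈ -1.7595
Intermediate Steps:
b(r, I) = 9 + 89*I
8127/b(-19, -52) = 8127/(9 + 89*(-52)) = 8127/(9 - 4628) = 8127/(-4619) = 8127*(-1/4619) = -8127/4619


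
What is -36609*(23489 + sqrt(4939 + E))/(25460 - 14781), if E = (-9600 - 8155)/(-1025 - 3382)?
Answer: -859908801/10679 - 24406*sqrt(24000442674)/15687451 ≈ -80764.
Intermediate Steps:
E = 17755/4407 (E = -17755/(-4407) = -17755*(-1/4407) = 17755/4407 ≈ 4.0288)
-36609*(23489 + sqrt(4939 + E))/(25460 - 14781) = -36609*(23489 + sqrt(4939 + 17755/4407))/(25460 - 14781) = -(859908801/10679 + 24406*sqrt(24000442674)/15687451) = -36609*(23489/10679 + 2*sqrt(24000442674)/47062353) = -859908801/10679 - 24406*sqrt(24000442674)/15687451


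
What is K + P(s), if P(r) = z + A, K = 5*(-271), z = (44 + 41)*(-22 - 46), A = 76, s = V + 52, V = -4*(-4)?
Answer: -7059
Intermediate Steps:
V = 16
s = 68 (s = 16 + 52 = 68)
z = -5780 (z = 85*(-68) = -5780)
K = -1355
P(r) = -5704 (P(r) = -5780 + 76 = -5704)
K + P(s) = -1355 - 5704 = -7059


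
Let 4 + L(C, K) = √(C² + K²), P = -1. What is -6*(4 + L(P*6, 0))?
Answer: -36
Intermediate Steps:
L(C, K) = -4 + √(C² + K²)
-6*(4 + L(P*6, 0)) = -6*(4 + (-4 + √((-1*6)² + 0²))) = -6*(4 + (-4 + √((-6)² + 0))) = -6*(4 + (-4 + √(36 + 0))) = -6*(4 + (-4 + √36)) = -6*(4 + (-4 + 6)) = -6*(4 + 2) = -6*6 = -36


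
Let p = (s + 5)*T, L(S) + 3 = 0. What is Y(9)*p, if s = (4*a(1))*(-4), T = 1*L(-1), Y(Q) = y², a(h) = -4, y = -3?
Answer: -1863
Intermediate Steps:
Y(Q) = 9 (Y(Q) = (-3)² = 9)
L(S) = -3 (L(S) = -3 + 0 = -3)
T = -3 (T = 1*(-3) = -3)
s = 64 (s = (4*(-4))*(-4) = -16*(-4) = 64)
p = -207 (p = (64 + 5)*(-3) = 69*(-3) = -207)
Y(9)*p = 9*(-207) = -1863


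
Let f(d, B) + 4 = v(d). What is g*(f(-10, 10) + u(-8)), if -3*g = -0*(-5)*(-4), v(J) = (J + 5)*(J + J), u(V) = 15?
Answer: 0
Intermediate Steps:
v(J) = 2*J*(5 + J) (v(J) = (5 + J)*(2*J) = 2*J*(5 + J))
g = 0 (g = -(-0*(-5))*(-4)/3 = -(-2*0)*(-4)/3 = -0*(-4) = -1/3*0 = 0)
f(d, B) = -4 + 2*d*(5 + d)
g*(f(-10, 10) + u(-8)) = 0*((-4 + 2*(-10)*(5 - 10)) + 15) = 0*((-4 + 2*(-10)*(-5)) + 15) = 0*((-4 + 100) + 15) = 0*(96 + 15) = 0*111 = 0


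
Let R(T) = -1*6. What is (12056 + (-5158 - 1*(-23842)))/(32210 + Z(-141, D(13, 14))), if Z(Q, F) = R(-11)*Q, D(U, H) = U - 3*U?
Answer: 7685/8264 ≈ 0.92994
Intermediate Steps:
D(U, H) = -2*U
R(T) = -6
Z(Q, F) = -6*Q
(12056 + (-5158 - 1*(-23842)))/(32210 + Z(-141, D(13, 14))) = (12056 + (-5158 - 1*(-23842)))/(32210 - 6*(-141)) = (12056 + (-5158 + 23842))/(32210 + 846) = (12056 + 18684)/33056 = 30740*(1/33056) = 7685/8264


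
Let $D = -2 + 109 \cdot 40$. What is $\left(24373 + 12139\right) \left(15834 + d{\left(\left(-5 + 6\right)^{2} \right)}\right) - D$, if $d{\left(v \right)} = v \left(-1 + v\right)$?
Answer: $578126650$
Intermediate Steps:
$D = 4358$ ($D = -2 + 4360 = 4358$)
$\left(24373 + 12139\right) \left(15834 + d{\left(\left(-5 + 6\right)^{2} \right)}\right) - D = \left(24373 + 12139\right) \left(15834 + \left(-5 + 6\right)^{2} \left(-1 + \left(-5 + 6\right)^{2}\right)\right) - 4358 = 36512 \left(15834 + 1^{2} \left(-1 + 1^{2}\right)\right) - 4358 = 36512 \left(15834 + 1 \left(-1 + 1\right)\right) - 4358 = 36512 \left(15834 + 1 \cdot 0\right) - 4358 = 36512 \left(15834 + 0\right) - 4358 = 36512 \cdot 15834 - 4358 = 578131008 - 4358 = 578126650$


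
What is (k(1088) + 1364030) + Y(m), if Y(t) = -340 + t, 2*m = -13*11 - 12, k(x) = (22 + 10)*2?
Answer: 2727353/2 ≈ 1.3637e+6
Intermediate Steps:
k(x) = 64 (k(x) = 32*2 = 64)
m = -155/2 (m = (-13*11 - 12)/2 = (-143 - 12)/2 = (½)*(-155) = -155/2 ≈ -77.500)
(k(1088) + 1364030) + Y(m) = (64 + 1364030) + (-340 - 155/2) = 1364094 - 835/2 = 2727353/2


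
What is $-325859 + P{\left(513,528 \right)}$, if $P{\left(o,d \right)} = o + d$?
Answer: $-324818$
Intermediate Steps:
$P{\left(o,d \right)} = d + o$
$-325859 + P{\left(513,528 \right)} = -325859 + \left(528 + 513\right) = -325859 + 1041 = -324818$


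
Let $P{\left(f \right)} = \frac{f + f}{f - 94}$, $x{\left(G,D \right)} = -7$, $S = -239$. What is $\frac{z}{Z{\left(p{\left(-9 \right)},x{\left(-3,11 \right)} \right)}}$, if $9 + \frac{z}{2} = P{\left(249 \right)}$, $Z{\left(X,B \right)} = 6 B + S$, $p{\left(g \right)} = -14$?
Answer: $\frac{1794}{43555} \approx 0.041189$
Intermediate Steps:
$P{\left(f \right)} = \frac{2 f}{-94 + f}$
$Z{\left(X,B \right)} = -239 + 6 B$ ($Z{\left(X,B \right)} = 6 B - 239 = -239 + 6 B$)
$z = - \frac{1794}{155}$ ($z = -18 + 2 \cdot 2 \cdot 249 \frac{1}{-94 + 249} = -18 + 2 \cdot 2 \cdot 249 \cdot \frac{1}{155} = -18 + 2 \cdot \frac{498}{155} = -18 + \frac{996}{155} = - \frac{1794}{155} \approx -11.574$)
$\frac{z}{Z{\left(p{\left(-9 \right)},x{\left(-3,11 \right)} \right)}} = - \frac{1794}{155 \left(-239 + 6 \left(-7\right)\right)} = - \frac{1794}{155 \left(-239 - 42\right)} = - \frac{1794}{155 \left(-281\right)} = \left(- \frac{1794}{155}\right) \left(- \frac{1}{281}\right) = \frac{1794}{43555}$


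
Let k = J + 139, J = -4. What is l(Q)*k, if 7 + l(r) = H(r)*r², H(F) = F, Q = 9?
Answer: 97470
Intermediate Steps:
k = 135 (k = -4 + 139 = 135)
l(r) = -7 + r³ (l(r) = -7 + r*r² = -7 + r³)
l(Q)*k = (-7 + 9³)*135 = (-7 + 729)*135 = 722*135 = 97470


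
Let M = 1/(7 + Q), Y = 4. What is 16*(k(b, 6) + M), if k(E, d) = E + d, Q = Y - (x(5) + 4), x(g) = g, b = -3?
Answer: 56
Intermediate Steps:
Q = -5 (Q = 4 - (5 + 4) = 4 - 1*9 = 4 - 9 = -5)
M = 1/2 (M = 1/(7 - 5) = 1/2 ≈ 0.50000)
16*(k(b, 6) + M) = 16*((-3 + 6) + 1/2) = 16*(3 + 1/2) = 16*(7/2) = 56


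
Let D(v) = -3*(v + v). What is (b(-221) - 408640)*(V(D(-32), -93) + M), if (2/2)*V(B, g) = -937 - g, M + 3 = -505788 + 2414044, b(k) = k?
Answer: -779865151149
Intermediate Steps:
D(v) = -6*v
M = 1908253 (M = -3 + (-505788 + 2414044) = -3 + 1908256 = 1908253)
V(B, g) = -937 - g
(b(-221) - 408640)*(V(D(-32), -93) + M) = (-221 - 408640)*((-937 - 1*(-93)) + 1908253) = -408861*((-937 + 93) + 1908253) = -408861*(-844 + 1908253) = -408861*1907409 = -779865151149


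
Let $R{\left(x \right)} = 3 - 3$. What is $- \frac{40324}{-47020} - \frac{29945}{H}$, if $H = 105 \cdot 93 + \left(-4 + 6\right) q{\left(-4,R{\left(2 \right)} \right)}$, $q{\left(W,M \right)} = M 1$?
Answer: $- \frac{50712502}{22957515} \approx -2.209$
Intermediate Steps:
$R{\left(x \right)} = 0$
$q{\left(W,M \right)} = M$
$H = 9765$ ($H = 105 \cdot 93 + \left(-4 + 6\right) 0 = 9765 + 2 \cdot 0 = 9765 + 0 = 9765$)
$- \frac{40324}{-47020} - \frac{29945}{H} = - \frac{40324}{-47020} - \frac{29945}{9765} = \left(-40324\right) \left(- \frac{1}{47020}\right) - \frac{5989}{1953} = \frac{10081}{11755} - \frac{5989}{1953} = - \frac{50712502}{22957515}$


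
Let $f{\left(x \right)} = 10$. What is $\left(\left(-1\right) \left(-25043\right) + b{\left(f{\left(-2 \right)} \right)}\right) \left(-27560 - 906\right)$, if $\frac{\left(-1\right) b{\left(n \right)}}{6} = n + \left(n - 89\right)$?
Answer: $-724658962$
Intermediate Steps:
$b{\left(n \right)} = 534 - 12 n$ ($b{\left(n \right)} = - 6 \left(n + \left(n - 89\right)\right) = - 6 \left(n + \left(-89 + n\right)\right) = - 6 \left(-89 + 2 n\right) = 534 - 12 n$)
$\left(\left(-1\right) \left(-25043\right) + b{\left(f{\left(-2 \right)} \right)}\right) \left(-27560 - 906\right) = \left(\left(-1\right) \left(-25043\right) + \left(534 - 120\right)\right) \left(-27560 - 906\right) = \left(25043 + \left(534 - 120\right)\right) \left(-28466\right) = \left(25043 + 414\right) \left(-28466\right) = 25457 \left(-28466\right) = -724658962$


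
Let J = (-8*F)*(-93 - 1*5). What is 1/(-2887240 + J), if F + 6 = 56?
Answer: -1/2848040 ≈ -3.5112e-7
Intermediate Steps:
F = 50 (F = -6 + 56 = 50)
J = 39200 (J = (-8*50)*(-93 - 1*5) = -400*(-93 - 5) = -400*(-98) = 39200)
1/(-2887240 + J) = 1/(-2887240 + 39200) = 1/(-2848040) = -1/2848040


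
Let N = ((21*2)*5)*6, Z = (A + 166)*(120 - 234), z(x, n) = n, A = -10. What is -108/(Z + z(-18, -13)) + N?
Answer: 22424328/17797 ≈ 1260.0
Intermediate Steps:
Z = -17784 (Z = (-10 + 166)*(120 - 234) = 156*(-114) = -17784)
N = 1260 (N = (42*5)*6 = 210*6 = 1260)
-108/(Z + z(-18, -13)) + N = -108/(-17784 - 13) + 1260 = -108/(-17797) + 1260 = -108*(-1/17797) + 1260 = 108/17797 + 1260 = 22424328/17797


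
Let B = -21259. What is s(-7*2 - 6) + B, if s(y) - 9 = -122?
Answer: -21372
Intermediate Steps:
s(y) = -113 (s(y) = 9 - 122 = -113)
s(-7*2 - 6) + B = -113 - 21259 = -21372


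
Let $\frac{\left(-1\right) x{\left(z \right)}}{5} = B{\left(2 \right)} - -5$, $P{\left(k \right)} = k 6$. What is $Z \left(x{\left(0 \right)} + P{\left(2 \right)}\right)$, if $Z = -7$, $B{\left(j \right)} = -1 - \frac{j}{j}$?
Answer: $21$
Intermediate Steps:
$P{\left(k \right)} = 6 k$
$B{\left(j \right)} = -2$ ($B{\left(j \right)} = -1 - 1 = -2$)
$x{\left(z \right)} = -15$ ($x{\left(z \right)} = - 5 \left(-2 - -5\right) = - 5 \left(-2 + 5\right) = \left(-5\right) 3 = -15$)
$Z \left(x{\left(0 \right)} + P{\left(2 \right)}\right) = - 7 \left(-15 + 6 \cdot 2\right) = - 7 \left(-15 + 12\right) = \left(-7\right) \left(-3\right) = 21$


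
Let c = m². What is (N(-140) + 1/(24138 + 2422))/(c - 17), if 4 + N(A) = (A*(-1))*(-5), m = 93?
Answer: -18698239/229265920 ≈ -0.081557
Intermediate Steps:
c = 8649 (c = 93² = 8649)
N(A) = -4 + 5*A (N(A) = -4 + (A*(-1))*(-5) = -4 - A*(-5) = -4 + 5*A)
(N(-140) + 1/(24138 + 2422))/(c - 17) = ((-4 + 5*(-140)) + 1/(24138 + 2422))/(8649 - 17) = ((-4 - 700) + 1/26560)/8632 = (-704 + 1/26560)*(1/8632) = -18698239/26560*1/8632 = -18698239/229265920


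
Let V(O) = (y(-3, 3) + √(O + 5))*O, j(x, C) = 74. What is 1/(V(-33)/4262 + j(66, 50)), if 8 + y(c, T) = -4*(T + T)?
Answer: 337171082/25034208907 + 70323*I*√7/25034208907 ≈ 0.013468 + 7.4321e-6*I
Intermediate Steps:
y(c, T) = -8 - 8*T (y(c, T) = -8 - 4*(T + T) = -8 - 8*T)
V(O) = O*(-32 + √(5 + O)) (V(O) = ((-8 - 8*3) + √(O + 5))*O = ((-8 - 24) + √(5 + O))*O = (-32 + √(5 + O))*O = O*(-32 + √(5 + O)))
1/(V(-33)/4262 + j(66, 50)) = 1/(-33*(-32 + √(5 - 33))/4262 + 74) = 1/(-33*(-32 + √(-28))*(1/4262) + 74) = 1/(-33*(-32 + 2*I*√7)*(1/4262) + 74) = 1/((1056 - 66*I*√7)*(1/4262) + 74) = 1/((528/2131 - 33*I*√7/2131) + 74) = 1/(158222/2131 - 33*I*√7/2131)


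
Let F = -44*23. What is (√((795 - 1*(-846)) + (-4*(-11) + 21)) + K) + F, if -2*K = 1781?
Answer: -3805/2 + √1706 ≈ -1861.2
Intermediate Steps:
F = -1012
K = -1781/2 (K = -½*1781 = -1781/2 ≈ -890.50)
(√((795 - 1*(-846)) + (-4*(-11) + 21)) + K) + F = (√((795 - 1*(-846)) + (-4*(-11) + 21)) - 1781/2) - 1012 = (√((795 + 846) + (44 + 21)) - 1781/2) - 1012 = (√(1641 + 65) - 1781/2) - 1012 = (√1706 - 1781/2) - 1012 = (-1781/2 + √1706) - 1012 = -3805/2 + √1706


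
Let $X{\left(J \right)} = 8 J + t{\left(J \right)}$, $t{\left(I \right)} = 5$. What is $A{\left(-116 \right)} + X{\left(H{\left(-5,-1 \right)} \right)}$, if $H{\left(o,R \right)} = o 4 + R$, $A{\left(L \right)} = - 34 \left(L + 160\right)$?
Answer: $-1659$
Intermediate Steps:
$A{\left(L \right)} = -5440 - 34 L$ ($A{\left(L \right)} = - 34 \left(160 + L\right) = -5440 - 34 L$)
$H{\left(o,R \right)} = R + 4 o$ ($H{\left(o,R \right)} = 4 o + R = R + 4 o$)
$X{\left(J \right)} = 5 + 8 J$ ($X{\left(J \right)} = 8 J + 5 = 5 + 8 J$)
$A{\left(-116 \right)} + X{\left(H{\left(-5,-1 \right)} \right)} = \left(-5440 - -3944\right) + \left(5 + 8 \left(-1 + 4 \left(-5\right)\right)\right) = \left(-5440 + 3944\right) + \left(5 + 8 \left(-1 - 20\right)\right) = -1496 + \left(5 + 8 \left(-21\right)\right) = -1496 + \left(5 - 168\right) = -1496 - 163 = -1659$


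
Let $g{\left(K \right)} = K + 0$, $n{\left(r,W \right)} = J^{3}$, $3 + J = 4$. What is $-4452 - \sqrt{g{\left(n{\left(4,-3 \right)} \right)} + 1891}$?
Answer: $-4452 - 2 \sqrt{473} \approx -4495.5$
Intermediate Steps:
$J = 1$ ($J = -3 + 4 = 1$)
$n{\left(r,W \right)} = 1$ ($n{\left(r,W \right)} = 1^{3} = 1$)
$g{\left(K \right)} = K$
$-4452 - \sqrt{g{\left(n{\left(4,-3 \right)} \right)} + 1891} = -4452 - \sqrt{1 + 1891} = -4452 - \sqrt{1892} = -4452 - 2 \sqrt{473}$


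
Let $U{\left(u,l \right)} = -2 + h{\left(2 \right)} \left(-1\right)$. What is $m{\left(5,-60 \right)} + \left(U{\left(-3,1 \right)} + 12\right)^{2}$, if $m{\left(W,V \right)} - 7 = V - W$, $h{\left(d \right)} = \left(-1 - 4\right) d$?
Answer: $342$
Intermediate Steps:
$h{\left(d \right)} = - 5 d$
$U{\left(u,l \right)} = 8$ ($U{\left(u,l \right)} = -2 + \left(-5\right) 2 \left(-1\right) = -2 - -10 = -2 + 10 = 8$)
$m{\left(W,V \right)} = 7 + V - W$ ($m{\left(W,V \right)} = 7 + \left(V - W\right) = 7 + V - W$)
$m{\left(5,-60 \right)} + \left(U{\left(-3,1 \right)} + 12\right)^{2} = \left(7 - 60 - 5\right) + \left(8 + 12\right)^{2} = \left(7 - 60 - 5\right) + 20^{2} = -58 + 400 = 342$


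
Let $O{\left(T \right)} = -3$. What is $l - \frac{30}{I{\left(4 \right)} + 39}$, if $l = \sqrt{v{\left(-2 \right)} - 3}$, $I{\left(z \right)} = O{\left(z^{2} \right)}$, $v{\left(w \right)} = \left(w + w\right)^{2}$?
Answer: $- \frac{5}{6} + \sqrt{13} \approx 2.7722$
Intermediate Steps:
$v{\left(w \right)} = 4 w^{2}$ ($v{\left(w \right)} = \left(2 w\right)^{2} = 4 w^{2}$)
$I{\left(z \right)} = -3$
$l = \sqrt{13}$ ($l = \sqrt{4 \left(-2\right)^{2} - 3} = \sqrt{4 \cdot 4 - 3} = \sqrt{16 - 3} = \sqrt{13} \approx 3.6056$)
$l - \frac{30}{I{\left(4 \right)} + 39} = \sqrt{13} - \frac{30}{-3 + 39} = \sqrt{13} - \frac{30}{36} = \sqrt{13} - \frac{5}{6} = - \frac{5}{6} + \sqrt{13}$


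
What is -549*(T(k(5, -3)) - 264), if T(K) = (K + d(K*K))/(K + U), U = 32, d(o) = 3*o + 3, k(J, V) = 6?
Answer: 5443335/38 ≈ 1.4325e+5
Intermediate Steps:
d(o) = 3 + 3*o
T(K) = (3 + K + 3*K²)/(32 + K) (T(K) = (K + (3 + 3*(K*K)))/(K + 32) = (K + (3 + 3*K²))/(32 + K) = (3 + K + 3*K²)/(32 + K))
-549*(T(k(5, -3)) - 264) = -549*((3 + 6 + 3*6²)/(32 + 6) - 264) = -549*((3 + 6 + 3*36)/38 - 264) = -549*((3 + 6 + 108)/38 - 264) = -549*((1/38)*117 - 264) = -549*(117/38 - 264) = -549*(-9915/38) = 5443335/38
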